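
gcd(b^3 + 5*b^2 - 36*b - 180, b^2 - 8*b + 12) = b - 6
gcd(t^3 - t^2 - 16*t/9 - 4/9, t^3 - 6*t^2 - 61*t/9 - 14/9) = t^2 + t + 2/9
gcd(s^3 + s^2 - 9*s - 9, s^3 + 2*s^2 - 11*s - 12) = s^2 - 2*s - 3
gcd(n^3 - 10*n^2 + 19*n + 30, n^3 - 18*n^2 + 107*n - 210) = n^2 - 11*n + 30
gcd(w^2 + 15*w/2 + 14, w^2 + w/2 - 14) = w + 4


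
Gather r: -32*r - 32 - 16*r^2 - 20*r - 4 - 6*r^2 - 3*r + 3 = -22*r^2 - 55*r - 33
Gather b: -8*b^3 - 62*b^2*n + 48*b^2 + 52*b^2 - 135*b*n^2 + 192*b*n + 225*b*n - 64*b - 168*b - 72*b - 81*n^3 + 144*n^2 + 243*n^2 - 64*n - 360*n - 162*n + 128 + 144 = -8*b^3 + b^2*(100 - 62*n) + b*(-135*n^2 + 417*n - 304) - 81*n^3 + 387*n^2 - 586*n + 272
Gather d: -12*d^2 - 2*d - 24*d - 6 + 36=-12*d^2 - 26*d + 30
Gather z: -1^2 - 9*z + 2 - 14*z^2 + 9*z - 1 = -14*z^2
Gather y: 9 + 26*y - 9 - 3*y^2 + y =-3*y^2 + 27*y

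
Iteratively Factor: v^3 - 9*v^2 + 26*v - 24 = (v - 2)*(v^2 - 7*v + 12) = (v - 3)*(v - 2)*(v - 4)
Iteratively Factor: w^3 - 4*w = (w)*(w^2 - 4) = w*(w - 2)*(w + 2)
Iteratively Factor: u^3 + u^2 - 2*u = (u + 2)*(u^2 - u) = u*(u + 2)*(u - 1)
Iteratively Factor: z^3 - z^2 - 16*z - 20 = (z + 2)*(z^2 - 3*z - 10) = (z - 5)*(z + 2)*(z + 2)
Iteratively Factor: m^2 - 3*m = (m - 3)*(m)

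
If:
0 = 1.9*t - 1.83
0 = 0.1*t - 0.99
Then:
No Solution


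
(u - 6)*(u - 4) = u^2 - 10*u + 24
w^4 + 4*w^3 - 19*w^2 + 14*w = w*(w - 2)*(w - 1)*(w + 7)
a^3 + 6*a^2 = a^2*(a + 6)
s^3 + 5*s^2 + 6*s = s*(s + 2)*(s + 3)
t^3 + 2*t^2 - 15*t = t*(t - 3)*(t + 5)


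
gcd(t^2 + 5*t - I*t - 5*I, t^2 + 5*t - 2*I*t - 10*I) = t + 5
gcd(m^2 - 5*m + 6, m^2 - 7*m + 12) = m - 3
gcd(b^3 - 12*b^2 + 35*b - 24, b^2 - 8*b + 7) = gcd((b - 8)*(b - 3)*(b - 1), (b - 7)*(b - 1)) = b - 1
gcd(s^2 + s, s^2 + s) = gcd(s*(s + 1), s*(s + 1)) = s^2 + s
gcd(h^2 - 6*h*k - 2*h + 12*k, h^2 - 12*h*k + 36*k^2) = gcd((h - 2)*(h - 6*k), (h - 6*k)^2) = h - 6*k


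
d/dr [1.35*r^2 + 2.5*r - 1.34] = 2.7*r + 2.5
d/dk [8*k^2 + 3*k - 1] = 16*k + 3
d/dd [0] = 0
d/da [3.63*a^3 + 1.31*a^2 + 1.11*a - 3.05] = 10.89*a^2 + 2.62*a + 1.11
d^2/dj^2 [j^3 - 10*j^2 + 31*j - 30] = 6*j - 20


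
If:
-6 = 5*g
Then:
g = -6/5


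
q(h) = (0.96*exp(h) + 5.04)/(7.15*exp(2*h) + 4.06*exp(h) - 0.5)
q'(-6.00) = -0.22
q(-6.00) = -10.29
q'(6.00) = 0.00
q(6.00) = 0.00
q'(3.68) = -0.00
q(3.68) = 0.00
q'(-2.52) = -133.52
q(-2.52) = -40.28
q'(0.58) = -0.35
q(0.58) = 0.23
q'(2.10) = -0.03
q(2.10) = 0.03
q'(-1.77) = -35.75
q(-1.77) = 13.04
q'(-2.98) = -16.50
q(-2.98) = -18.48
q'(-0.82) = -3.32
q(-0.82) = 2.04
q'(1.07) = -0.16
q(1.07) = 0.11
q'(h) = (0.96*exp(h) + 5.04)*(-14.3*exp(2*h) - 4.06*exp(h))/(7.15*exp(2*h) + 4.06*exp(h) - 0.5)^2 + 0.96*exp(h)/(7.15*exp(2*h) + 4.06*exp(h) - 0.5) = (-(0.96*exp(h) + 5.04)*(14.3*exp(h) + 4.06) + 6.864*exp(2*h) + 3.8976*exp(h) - 0.48)*exp(h)/(7.15*exp(2*h) + 4.06*exp(h) - 0.5)^2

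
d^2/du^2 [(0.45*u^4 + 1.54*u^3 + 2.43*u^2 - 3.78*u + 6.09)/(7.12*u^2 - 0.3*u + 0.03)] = (45.62496*u^6 - 5.76720000000012*u^5 + 0.81971999999962*u^4 - 373.314192*u^3 + 1849.180788*u^2 - 73.196676*u - 1.569114)/(360.944128*u^6 - 45.62496*u^5 + 6.484896*u^4 - 0.41148*u^3 + 0.027324*u^2 - 0.00081*u + 2.7e-5)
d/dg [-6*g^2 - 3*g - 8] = -12*g - 3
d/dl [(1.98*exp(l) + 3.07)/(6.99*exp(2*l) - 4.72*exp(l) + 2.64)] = (-13.8402*exp(2*l) - 42.9186*exp(l) + 19.7176)*exp(l)/(48.8601*exp(4*l) - 65.9856*exp(3*l) + 59.1856*exp(2*l) - 24.9216*exp(l) + 6.9696)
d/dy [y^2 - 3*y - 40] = 2*y - 3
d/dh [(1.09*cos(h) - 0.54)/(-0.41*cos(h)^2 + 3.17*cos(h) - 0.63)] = (-0.4469*cos(h)^2 + 0.4428*cos(h) - 1.0251)*sin(h)/(0.1681*cos(h)^4 - 2.5994*cos(h)^3 + 10.5655*cos(h)^2 - 3.9942*cos(h) + 0.3969)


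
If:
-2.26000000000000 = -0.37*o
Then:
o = 6.11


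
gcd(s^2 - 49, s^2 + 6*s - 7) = s + 7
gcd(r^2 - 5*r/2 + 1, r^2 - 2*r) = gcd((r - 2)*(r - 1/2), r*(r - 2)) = r - 2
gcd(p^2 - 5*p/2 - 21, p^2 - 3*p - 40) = 1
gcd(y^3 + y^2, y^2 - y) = y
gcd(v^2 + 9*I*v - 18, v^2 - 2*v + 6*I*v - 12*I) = v + 6*I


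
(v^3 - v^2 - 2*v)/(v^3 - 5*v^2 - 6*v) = (v - 2)/(v - 6)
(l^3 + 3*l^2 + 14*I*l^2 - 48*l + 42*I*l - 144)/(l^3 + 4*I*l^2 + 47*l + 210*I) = (l^2 + l*(3 + 8*I) + 24*I)/(l^2 - 2*I*l + 35)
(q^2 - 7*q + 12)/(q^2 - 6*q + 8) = (q - 3)/(q - 2)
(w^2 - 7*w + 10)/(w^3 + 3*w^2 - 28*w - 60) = (w - 2)/(w^2 + 8*w + 12)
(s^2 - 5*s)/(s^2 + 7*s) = (s - 5)/(s + 7)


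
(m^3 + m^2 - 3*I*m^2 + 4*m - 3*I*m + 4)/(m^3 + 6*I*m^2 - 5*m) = (m^2 + m*(1 - 4*I) - 4*I)/(m*(m + 5*I))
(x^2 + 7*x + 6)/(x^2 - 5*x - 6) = (x + 6)/(x - 6)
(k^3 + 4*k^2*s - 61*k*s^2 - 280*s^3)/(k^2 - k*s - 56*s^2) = k + 5*s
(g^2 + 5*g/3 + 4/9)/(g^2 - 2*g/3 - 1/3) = (g + 4/3)/(g - 1)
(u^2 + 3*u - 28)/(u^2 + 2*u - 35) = (u - 4)/(u - 5)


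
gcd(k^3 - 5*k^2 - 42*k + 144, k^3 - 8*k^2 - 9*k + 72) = k^2 - 11*k + 24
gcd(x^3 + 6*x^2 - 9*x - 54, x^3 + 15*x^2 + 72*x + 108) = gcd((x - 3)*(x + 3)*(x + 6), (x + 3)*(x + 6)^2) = x^2 + 9*x + 18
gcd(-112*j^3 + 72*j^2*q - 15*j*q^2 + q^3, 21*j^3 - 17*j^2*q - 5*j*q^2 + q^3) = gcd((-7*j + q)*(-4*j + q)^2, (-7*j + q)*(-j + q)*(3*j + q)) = -7*j + q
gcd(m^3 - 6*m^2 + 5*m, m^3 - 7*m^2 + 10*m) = m^2 - 5*m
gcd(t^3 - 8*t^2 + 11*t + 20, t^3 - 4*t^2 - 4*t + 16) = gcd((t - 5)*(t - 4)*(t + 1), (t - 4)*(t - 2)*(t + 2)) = t - 4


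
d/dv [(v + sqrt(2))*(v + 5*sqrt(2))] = 2*v + 6*sqrt(2)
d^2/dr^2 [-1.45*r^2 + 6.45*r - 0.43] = -2.90000000000000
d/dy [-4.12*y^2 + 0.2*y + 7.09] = 0.2 - 8.24*y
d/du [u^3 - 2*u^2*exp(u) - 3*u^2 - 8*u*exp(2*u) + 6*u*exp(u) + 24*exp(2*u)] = -2*u^2*exp(u) + 3*u^2 - 16*u*exp(2*u) + 2*u*exp(u) - 6*u + 40*exp(2*u) + 6*exp(u)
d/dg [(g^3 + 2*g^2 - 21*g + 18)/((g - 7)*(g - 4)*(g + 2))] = (-11*g^4 + 54*g^3 - 63*g^2 + 548*g - 1284)/(g^6 - 18*g^5 + 93*g^4 + 4*g^3 - 972*g^2 + 672*g + 3136)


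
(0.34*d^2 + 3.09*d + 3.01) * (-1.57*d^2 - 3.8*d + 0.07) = -0.5338*d^4 - 6.1433*d^3 - 16.4439*d^2 - 11.2217*d + 0.2107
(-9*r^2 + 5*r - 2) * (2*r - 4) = -18*r^3 + 46*r^2 - 24*r + 8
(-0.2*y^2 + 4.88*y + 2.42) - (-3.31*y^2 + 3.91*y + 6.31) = 3.11*y^2 + 0.97*y - 3.89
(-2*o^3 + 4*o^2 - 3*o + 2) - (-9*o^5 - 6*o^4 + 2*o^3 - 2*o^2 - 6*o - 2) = 9*o^5 + 6*o^4 - 4*o^3 + 6*o^2 + 3*o + 4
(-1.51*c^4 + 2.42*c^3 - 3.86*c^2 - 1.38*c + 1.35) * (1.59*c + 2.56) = -2.4009*c^5 - 0.0178000000000003*c^4 + 0.0577999999999994*c^3 - 12.0758*c^2 - 1.3863*c + 3.456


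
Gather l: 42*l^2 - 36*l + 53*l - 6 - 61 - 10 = 42*l^2 + 17*l - 77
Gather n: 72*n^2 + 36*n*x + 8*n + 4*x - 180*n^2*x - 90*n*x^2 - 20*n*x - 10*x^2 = n^2*(72 - 180*x) + n*(-90*x^2 + 16*x + 8) - 10*x^2 + 4*x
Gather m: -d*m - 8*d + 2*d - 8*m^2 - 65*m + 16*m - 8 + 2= -6*d - 8*m^2 + m*(-d - 49) - 6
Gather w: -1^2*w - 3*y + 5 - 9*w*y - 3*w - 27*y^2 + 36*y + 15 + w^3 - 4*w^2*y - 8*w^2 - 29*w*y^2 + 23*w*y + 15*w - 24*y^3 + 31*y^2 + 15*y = w^3 + w^2*(-4*y - 8) + w*(-29*y^2 + 14*y + 11) - 24*y^3 + 4*y^2 + 48*y + 20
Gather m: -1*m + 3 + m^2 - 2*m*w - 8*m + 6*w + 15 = m^2 + m*(-2*w - 9) + 6*w + 18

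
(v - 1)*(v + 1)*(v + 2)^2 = v^4 + 4*v^3 + 3*v^2 - 4*v - 4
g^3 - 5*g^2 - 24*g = g*(g - 8)*(g + 3)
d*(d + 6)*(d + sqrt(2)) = d^3 + sqrt(2)*d^2 + 6*d^2 + 6*sqrt(2)*d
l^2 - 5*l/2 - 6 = (l - 4)*(l + 3/2)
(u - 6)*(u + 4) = u^2 - 2*u - 24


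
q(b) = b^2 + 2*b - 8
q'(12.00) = 26.00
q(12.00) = 160.00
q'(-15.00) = -28.00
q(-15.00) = 187.00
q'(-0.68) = 0.64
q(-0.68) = -8.90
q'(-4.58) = -7.16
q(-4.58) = 3.82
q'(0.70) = 3.40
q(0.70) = -6.11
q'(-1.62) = -1.24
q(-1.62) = -8.62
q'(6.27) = 14.54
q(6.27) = 43.85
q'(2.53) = 7.06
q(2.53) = 3.46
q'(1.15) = 4.30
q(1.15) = -4.38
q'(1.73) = 5.46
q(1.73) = -1.55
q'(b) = 2*b + 2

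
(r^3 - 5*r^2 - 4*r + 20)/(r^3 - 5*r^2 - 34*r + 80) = (r^2 - 3*r - 10)/(r^2 - 3*r - 40)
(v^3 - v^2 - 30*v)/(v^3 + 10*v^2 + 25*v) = (v - 6)/(v + 5)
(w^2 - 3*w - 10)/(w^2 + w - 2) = (w - 5)/(w - 1)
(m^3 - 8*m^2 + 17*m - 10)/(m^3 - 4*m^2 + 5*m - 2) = (m - 5)/(m - 1)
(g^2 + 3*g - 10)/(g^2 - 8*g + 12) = (g + 5)/(g - 6)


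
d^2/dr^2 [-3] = 0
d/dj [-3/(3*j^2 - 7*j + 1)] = 3*(6*j - 7)/(3*j^2 - 7*j + 1)^2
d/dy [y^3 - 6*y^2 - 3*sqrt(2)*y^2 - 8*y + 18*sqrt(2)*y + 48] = 3*y^2 - 12*y - 6*sqrt(2)*y - 8 + 18*sqrt(2)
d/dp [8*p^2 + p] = 16*p + 1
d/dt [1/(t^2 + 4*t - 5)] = 2*(-t - 2)/(t^2 + 4*t - 5)^2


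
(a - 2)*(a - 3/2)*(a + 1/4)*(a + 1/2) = a^4 - 11*a^3/4 + a^2/2 + 29*a/16 + 3/8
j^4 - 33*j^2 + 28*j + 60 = (j - 5)*(j - 2)*(j + 1)*(j + 6)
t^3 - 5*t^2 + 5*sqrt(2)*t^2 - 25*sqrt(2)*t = t*(t - 5)*(t + 5*sqrt(2))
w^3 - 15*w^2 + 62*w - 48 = (w - 8)*(w - 6)*(w - 1)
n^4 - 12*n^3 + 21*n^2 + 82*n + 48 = (n - 8)*(n - 6)*(n + 1)^2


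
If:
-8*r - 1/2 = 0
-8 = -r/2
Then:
No Solution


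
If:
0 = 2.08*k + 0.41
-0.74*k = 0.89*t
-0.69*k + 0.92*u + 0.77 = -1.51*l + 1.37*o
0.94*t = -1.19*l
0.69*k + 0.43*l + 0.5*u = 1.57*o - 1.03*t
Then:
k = -0.20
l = -0.13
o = -0.50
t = 0.16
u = -1.51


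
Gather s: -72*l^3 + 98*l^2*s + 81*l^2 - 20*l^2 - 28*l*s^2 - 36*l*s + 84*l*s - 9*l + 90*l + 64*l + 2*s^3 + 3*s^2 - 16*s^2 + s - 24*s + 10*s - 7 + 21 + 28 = -72*l^3 + 61*l^2 + 145*l + 2*s^3 + s^2*(-28*l - 13) + s*(98*l^2 + 48*l - 13) + 42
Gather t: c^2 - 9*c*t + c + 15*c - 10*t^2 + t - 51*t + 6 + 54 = c^2 + 16*c - 10*t^2 + t*(-9*c - 50) + 60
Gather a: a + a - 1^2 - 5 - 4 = 2*a - 10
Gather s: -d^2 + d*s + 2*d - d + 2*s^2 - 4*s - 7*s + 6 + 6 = -d^2 + d + 2*s^2 + s*(d - 11) + 12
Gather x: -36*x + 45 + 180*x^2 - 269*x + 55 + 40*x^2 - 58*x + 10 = 220*x^2 - 363*x + 110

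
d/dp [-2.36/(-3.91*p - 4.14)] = -9.2276/(3.91*p + 4.14)^2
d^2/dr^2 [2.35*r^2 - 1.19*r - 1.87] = 4.70000000000000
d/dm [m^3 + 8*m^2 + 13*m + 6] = 3*m^2 + 16*m + 13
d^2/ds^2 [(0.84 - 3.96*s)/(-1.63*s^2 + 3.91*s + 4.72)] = ((33.7056 - 38.7288*s)*(-1.63*s^2 + 3.91*s + 4.72) - (3.26*s - 3.91)*(3.96*s - 0.84)*(6.52*s - 7.82))/(-1.63*s^2 + 3.91*s + 4.72)^3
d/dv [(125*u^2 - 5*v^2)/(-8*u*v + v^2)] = 10*(v^2*(8*u - v) + (4*u - v)*(25*u^2 - v^2))/(v^2*(8*u - v)^2)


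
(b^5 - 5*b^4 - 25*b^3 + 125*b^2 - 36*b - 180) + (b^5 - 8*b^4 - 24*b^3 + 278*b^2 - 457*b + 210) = 2*b^5 - 13*b^4 - 49*b^3 + 403*b^2 - 493*b + 30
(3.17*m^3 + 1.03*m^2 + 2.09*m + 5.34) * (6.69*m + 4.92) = 21.2073*m^4 + 22.4871*m^3 + 19.0497*m^2 + 46.0074*m + 26.2728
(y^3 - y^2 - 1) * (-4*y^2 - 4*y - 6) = -4*y^5 - 2*y^3 + 10*y^2 + 4*y + 6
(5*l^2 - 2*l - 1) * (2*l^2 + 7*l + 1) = 10*l^4 + 31*l^3 - 11*l^2 - 9*l - 1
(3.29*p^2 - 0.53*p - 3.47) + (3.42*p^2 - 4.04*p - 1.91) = 6.71*p^2 - 4.57*p - 5.38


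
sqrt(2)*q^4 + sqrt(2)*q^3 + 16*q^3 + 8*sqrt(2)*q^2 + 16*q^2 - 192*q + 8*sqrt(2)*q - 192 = (q - 2*sqrt(2))*(q + 4*sqrt(2))*(q + 6*sqrt(2))*(sqrt(2)*q + sqrt(2))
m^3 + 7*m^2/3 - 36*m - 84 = (m - 6)*(m + 7/3)*(m + 6)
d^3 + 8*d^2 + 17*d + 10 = (d + 1)*(d + 2)*(d + 5)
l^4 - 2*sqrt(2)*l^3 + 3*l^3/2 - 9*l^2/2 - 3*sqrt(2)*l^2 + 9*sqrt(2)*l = l*(l - 3/2)*(l + 3)*(l - 2*sqrt(2))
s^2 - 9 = (s - 3)*(s + 3)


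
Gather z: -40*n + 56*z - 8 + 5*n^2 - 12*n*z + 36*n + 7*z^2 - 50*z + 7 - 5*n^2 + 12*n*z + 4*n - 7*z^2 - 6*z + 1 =0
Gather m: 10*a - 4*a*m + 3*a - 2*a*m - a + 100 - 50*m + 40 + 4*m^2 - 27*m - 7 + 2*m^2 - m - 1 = 12*a + 6*m^2 + m*(-6*a - 78) + 132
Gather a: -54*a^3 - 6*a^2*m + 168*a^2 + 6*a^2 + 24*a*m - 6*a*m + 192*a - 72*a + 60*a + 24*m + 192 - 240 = -54*a^3 + a^2*(174 - 6*m) + a*(18*m + 180) + 24*m - 48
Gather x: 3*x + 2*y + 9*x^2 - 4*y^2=9*x^2 + 3*x - 4*y^2 + 2*y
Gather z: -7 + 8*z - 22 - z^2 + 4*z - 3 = -z^2 + 12*z - 32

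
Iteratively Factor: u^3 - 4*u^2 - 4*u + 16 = (u + 2)*(u^2 - 6*u + 8) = (u - 4)*(u + 2)*(u - 2)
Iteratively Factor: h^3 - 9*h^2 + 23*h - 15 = (h - 3)*(h^2 - 6*h + 5) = (h - 3)*(h - 1)*(h - 5)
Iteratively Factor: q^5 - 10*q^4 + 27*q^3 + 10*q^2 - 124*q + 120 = (q + 2)*(q^4 - 12*q^3 + 51*q^2 - 92*q + 60) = (q - 2)*(q + 2)*(q^3 - 10*q^2 + 31*q - 30) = (q - 5)*(q - 2)*(q + 2)*(q^2 - 5*q + 6) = (q - 5)*(q - 2)^2*(q + 2)*(q - 3)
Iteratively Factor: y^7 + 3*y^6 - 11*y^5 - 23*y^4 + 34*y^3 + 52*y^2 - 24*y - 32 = (y - 2)*(y^6 + 5*y^5 - y^4 - 25*y^3 - 16*y^2 + 20*y + 16) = (y - 2)*(y + 1)*(y^5 + 4*y^4 - 5*y^3 - 20*y^2 + 4*y + 16) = (y - 2)*(y + 1)*(y + 4)*(y^4 - 5*y^2 + 4) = (y - 2)*(y - 1)*(y + 1)*(y + 4)*(y^3 + y^2 - 4*y - 4) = (y - 2)*(y - 1)*(y + 1)^2*(y + 4)*(y^2 - 4) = (y - 2)*(y - 1)*(y + 1)^2*(y + 2)*(y + 4)*(y - 2)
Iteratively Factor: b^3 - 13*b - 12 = (b - 4)*(b^2 + 4*b + 3) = (b - 4)*(b + 3)*(b + 1)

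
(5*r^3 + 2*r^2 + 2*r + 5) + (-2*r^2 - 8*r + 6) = 5*r^3 - 6*r + 11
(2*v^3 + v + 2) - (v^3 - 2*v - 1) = v^3 + 3*v + 3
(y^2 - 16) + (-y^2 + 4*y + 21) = 4*y + 5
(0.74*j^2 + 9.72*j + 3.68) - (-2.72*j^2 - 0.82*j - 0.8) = 3.46*j^2 + 10.54*j + 4.48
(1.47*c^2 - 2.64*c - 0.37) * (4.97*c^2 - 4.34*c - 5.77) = 7.3059*c^4 - 19.5006*c^3 + 1.1368*c^2 + 16.8386*c + 2.1349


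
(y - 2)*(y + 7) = y^2 + 5*y - 14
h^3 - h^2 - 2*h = h*(h - 2)*(h + 1)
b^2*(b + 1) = b^3 + b^2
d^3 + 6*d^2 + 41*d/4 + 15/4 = (d + 1/2)*(d + 5/2)*(d + 3)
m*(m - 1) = m^2 - m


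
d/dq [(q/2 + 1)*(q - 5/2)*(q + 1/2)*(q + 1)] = 2*q^3 + 3*q^2/2 - 21*q/4 - 31/8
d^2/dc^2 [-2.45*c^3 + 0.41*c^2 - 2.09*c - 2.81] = 0.82 - 14.7*c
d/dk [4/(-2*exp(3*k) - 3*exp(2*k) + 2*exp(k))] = 8*(3*exp(2*k) + 3*exp(k) - 1)*exp(-k)/(2*exp(2*k) + 3*exp(k) - 2)^2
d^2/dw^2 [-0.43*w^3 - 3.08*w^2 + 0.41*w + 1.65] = -2.58*w - 6.16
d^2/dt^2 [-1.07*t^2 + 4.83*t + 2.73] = -2.14000000000000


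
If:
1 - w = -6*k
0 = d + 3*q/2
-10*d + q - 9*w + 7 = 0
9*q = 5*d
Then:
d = 0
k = -1/27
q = 0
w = 7/9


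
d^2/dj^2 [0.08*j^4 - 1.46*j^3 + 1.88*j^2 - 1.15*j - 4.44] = 0.96*j^2 - 8.76*j + 3.76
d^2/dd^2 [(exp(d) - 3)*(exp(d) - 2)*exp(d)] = (9*exp(2*d) - 20*exp(d) + 6)*exp(d)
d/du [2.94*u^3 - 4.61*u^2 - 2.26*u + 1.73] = 8.82*u^2 - 9.22*u - 2.26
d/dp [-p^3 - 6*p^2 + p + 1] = -3*p^2 - 12*p + 1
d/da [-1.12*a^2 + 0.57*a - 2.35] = 0.57 - 2.24*a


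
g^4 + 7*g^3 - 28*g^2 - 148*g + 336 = (g - 4)*(g - 2)*(g + 6)*(g + 7)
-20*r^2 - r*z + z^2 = (-5*r + z)*(4*r + z)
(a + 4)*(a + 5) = a^2 + 9*a + 20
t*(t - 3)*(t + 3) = t^3 - 9*t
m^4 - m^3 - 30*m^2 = m^2*(m - 6)*(m + 5)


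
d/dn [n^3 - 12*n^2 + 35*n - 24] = 3*n^2 - 24*n + 35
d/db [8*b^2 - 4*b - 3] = 16*b - 4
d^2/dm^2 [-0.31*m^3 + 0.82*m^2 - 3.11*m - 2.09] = 1.64 - 1.86*m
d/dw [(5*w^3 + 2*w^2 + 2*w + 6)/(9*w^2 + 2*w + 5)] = (45*w^4 + 20*w^3 + 61*w^2 - 88*w - 2)/(81*w^4 + 36*w^3 + 94*w^2 + 20*w + 25)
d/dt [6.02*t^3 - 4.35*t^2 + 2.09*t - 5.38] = 18.06*t^2 - 8.7*t + 2.09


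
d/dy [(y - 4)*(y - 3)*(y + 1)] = 3*y^2 - 12*y + 5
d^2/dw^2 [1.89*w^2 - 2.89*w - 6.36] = 3.78000000000000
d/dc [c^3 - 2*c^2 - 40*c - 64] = 3*c^2 - 4*c - 40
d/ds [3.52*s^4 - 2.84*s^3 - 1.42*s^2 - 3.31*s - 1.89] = 14.08*s^3 - 8.52*s^2 - 2.84*s - 3.31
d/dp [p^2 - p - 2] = 2*p - 1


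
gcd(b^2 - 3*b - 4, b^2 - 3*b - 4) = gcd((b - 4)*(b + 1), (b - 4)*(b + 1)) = b^2 - 3*b - 4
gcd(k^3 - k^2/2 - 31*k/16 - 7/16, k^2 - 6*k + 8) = 1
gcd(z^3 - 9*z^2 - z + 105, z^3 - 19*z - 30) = z^2 - 2*z - 15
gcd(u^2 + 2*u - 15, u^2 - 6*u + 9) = u - 3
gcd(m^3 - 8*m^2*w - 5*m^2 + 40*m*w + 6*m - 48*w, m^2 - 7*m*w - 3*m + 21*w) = m - 3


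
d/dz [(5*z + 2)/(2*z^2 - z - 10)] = (10*z^2 - 5*z - (4*z - 1)*(5*z + 2) - 50)/(-2*z^2 + z + 10)^2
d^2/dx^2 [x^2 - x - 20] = 2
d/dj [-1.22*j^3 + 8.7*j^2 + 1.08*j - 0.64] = -3.66*j^2 + 17.4*j + 1.08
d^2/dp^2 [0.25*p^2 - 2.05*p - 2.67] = 0.500000000000000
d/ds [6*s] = 6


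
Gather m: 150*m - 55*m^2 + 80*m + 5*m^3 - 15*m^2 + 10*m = 5*m^3 - 70*m^2 + 240*m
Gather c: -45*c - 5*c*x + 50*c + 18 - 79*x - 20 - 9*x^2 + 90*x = c*(5 - 5*x) - 9*x^2 + 11*x - 2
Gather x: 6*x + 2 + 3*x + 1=9*x + 3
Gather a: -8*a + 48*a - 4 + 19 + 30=40*a + 45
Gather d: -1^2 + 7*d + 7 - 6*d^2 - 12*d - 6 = -6*d^2 - 5*d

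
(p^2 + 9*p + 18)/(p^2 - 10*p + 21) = (p^2 + 9*p + 18)/(p^2 - 10*p + 21)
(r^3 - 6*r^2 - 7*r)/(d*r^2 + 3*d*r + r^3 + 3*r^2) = (r^2 - 6*r - 7)/(d*r + 3*d + r^2 + 3*r)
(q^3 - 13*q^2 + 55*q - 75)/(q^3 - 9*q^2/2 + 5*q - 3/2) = 2*(q^2 - 10*q + 25)/(2*q^2 - 3*q + 1)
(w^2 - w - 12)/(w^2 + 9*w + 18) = (w - 4)/(w + 6)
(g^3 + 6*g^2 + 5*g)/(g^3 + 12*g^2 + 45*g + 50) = g*(g + 1)/(g^2 + 7*g + 10)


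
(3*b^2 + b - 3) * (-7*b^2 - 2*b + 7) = -21*b^4 - 13*b^3 + 40*b^2 + 13*b - 21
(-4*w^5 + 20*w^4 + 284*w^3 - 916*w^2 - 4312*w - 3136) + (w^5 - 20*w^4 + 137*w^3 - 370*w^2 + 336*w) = -3*w^5 + 421*w^3 - 1286*w^2 - 3976*w - 3136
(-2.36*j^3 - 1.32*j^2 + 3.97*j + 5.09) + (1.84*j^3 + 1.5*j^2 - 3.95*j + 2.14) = -0.52*j^3 + 0.18*j^2 + 0.02*j + 7.23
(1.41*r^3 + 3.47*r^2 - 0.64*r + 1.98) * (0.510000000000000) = 0.7191*r^3 + 1.7697*r^2 - 0.3264*r + 1.0098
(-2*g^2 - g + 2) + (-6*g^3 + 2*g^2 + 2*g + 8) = -6*g^3 + g + 10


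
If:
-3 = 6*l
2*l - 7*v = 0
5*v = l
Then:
No Solution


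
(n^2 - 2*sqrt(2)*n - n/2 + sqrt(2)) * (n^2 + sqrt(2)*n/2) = n^4 - 3*sqrt(2)*n^3/2 - n^3/2 - 2*n^2 + 3*sqrt(2)*n^2/4 + n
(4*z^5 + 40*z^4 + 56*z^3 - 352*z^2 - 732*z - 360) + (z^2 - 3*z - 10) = 4*z^5 + 40*z^4 + 56*z^3 - 351*z^2 - 735*z - 370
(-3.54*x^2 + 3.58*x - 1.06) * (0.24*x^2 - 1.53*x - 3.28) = -0.8496*x^4 + 6.2754*x^3 + 5.8794*x^2 - 10.1206*x + 3.4768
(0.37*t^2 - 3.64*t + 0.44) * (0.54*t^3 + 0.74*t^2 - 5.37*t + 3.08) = 0.1998*t^5 - 1.6918*t^4 - 4.4429*t^3 + 21.012*t^2 - 13.574*t + 1.3552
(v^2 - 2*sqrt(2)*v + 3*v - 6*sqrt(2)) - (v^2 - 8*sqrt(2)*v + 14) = 3*v + 6*sqrt(2)*v - 14 - 6*sqrt(2)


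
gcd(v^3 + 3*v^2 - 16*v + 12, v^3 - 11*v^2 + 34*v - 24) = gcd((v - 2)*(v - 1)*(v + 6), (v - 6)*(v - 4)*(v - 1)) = v - 1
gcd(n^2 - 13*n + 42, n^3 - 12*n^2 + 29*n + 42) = n^2 - 13*n + 42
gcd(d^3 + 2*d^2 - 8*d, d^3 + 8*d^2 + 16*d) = d^2 + 4*d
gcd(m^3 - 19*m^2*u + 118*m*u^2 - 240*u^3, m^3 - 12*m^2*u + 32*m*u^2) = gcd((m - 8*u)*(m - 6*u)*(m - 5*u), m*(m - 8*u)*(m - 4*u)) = -m + 8*u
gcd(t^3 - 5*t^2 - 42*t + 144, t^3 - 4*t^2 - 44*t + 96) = t^2 - 2*t - 48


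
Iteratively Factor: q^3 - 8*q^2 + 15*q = (q - 3)*(q^2 - 5*q) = q*(q - 3)*(q - 5)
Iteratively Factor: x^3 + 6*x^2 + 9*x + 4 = (x + 1)*(x^2 + 5*x + 4) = (x + 1)*(x + 4)*(x + 1)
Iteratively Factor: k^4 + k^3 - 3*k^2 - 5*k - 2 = (k + 1)*(k^3 - 3*k - 2) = (k + 1)^2*(k^2 - k - 2) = (k - 2)*(k + 1)^2*(k + 1)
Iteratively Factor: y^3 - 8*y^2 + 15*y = (y)*(y^2 - 8*y + 15) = y*(y - 5)*(y - 3)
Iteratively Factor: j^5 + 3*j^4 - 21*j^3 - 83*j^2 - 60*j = (j + 3)*(j^4 - 21*j^2 - 20*j) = (j + 3)*(j + 4)*(j^3 - 4*j^2 - 5*j) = j*(j + 3)*(j + 4)*(j^2 - 4*j - 5) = j*(j + 1)*(j + 3)*(j + 4)*(j - 5)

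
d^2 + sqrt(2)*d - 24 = (d - 3*sqrt(2))*(d + 4*sqrt(2))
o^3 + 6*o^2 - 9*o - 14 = (o - 2)*(o + 1)*(o + 7)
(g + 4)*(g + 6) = g^2 + 10*g + 24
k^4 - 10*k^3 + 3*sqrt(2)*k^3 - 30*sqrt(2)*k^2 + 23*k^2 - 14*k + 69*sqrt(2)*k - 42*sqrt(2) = (k - 7)*(k - 2)*(k - 1)*(k + 3*sqrt(2))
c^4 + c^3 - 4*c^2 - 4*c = c*(c - 2)*(c + 1)*(c + 2)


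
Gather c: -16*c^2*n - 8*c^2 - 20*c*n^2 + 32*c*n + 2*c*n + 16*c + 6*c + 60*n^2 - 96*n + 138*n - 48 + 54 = c^2*(-16*n - 8) + c*(-20*n^2 + 34*n + 22) + 60*n^2 + 42*n + 6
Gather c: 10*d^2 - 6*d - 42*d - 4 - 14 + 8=10*d^2 - 48*d - 10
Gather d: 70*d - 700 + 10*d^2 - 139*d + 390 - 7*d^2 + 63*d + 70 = 3*d^2 - 6*d - 240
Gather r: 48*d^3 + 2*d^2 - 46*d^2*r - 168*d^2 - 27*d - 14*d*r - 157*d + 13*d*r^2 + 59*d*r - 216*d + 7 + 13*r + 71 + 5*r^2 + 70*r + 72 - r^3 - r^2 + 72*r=48*d^3 - 166*d^2 - 400*d - r^3 + r^2*(13*d + 4) + r*(-46*d^2 + 45*d + 155) + 150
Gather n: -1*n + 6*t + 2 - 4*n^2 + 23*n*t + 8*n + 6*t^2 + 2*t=-4*n^2 + n*(23*t + 7) + 6*t^2 + 8*t + 2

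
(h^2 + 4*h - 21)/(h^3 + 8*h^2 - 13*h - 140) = (h - 3)/(h^2 + h - 20)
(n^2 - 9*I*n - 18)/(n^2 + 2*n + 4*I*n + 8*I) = (n^2 - 9*I*n - 18)/(n^2 + n*(2 + 4*I) + 8*I)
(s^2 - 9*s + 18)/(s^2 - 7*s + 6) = (s - 3)/(s - 1)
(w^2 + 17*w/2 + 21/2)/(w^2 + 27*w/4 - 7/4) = 2*(2*w + 3)/(4*w - 1)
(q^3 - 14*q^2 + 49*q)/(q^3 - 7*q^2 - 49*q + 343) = q/(q + 7)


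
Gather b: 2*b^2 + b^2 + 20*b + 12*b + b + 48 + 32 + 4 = 3*b^2 + 33*b + 84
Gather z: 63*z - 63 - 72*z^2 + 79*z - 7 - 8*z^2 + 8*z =-80*z^2 + 150*z - 70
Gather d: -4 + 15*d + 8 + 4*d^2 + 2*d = 4*d^2 + 17*d + 4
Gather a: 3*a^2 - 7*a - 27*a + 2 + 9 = 3*a^2 - 34*a + 11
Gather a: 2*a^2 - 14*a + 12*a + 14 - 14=2*a^2 - 2*a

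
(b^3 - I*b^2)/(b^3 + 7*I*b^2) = (b - I)/(b + 7*I)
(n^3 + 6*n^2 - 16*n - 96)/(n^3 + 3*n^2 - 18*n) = (n^2 - 16)/(n*(n - 3))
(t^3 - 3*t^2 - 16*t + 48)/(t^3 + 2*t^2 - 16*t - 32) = (t - 3)/(t + 2)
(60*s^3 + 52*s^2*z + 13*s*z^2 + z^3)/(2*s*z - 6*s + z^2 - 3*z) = (30*s^2 + 11*s*z + z^2)/(z - 3)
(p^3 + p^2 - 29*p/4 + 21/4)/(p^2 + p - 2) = (p^2 + 2*p - 21/4)/(p + 2)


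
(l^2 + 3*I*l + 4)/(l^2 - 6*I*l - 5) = (l + 4*I)/(l - 5*I)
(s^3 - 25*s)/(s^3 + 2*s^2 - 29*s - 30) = s*(s + 5)/(s^2 + 7*s + 6)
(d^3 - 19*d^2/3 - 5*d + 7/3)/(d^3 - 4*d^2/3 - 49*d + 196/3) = (3*d^2 + 2*d - 1)/(3*d^2 + 17*d - 28)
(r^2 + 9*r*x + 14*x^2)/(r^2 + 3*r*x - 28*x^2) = (-r - 2*x)/(-r + 4*x)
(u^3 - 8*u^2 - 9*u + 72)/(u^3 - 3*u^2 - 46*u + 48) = (u^2 - 9)/(u^2 + 5*u - 6)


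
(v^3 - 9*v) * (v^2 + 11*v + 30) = v^5 + 11*v^4 + 21*v^3 - 99*v^2 - 270*v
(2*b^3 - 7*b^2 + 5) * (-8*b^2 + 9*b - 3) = -16*b^5 + 74*b^4 - 69*b^3 - 19*b^2 + 45*b - 15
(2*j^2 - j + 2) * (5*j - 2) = 10*j^3 - 9*j^2 + 12*j - 4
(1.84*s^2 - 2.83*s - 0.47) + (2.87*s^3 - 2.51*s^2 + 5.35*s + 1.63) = 2.87*s^3 - 0.67*s^2 + 2.52*s + 1.16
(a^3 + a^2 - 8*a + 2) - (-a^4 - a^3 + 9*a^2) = a^4 + 2*a^3 - 8*a^2 - 8*a + 2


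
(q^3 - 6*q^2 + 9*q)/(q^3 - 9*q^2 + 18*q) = (q - 3)/(q - 6)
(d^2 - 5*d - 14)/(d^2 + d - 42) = (d^2 - 5*d - 14)/(d^2 + d - 42)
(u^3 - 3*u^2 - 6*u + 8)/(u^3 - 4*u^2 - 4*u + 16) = (u - 1)/(u - 2)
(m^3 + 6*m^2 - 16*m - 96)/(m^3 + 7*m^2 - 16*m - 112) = (m + 6)/(m + 7)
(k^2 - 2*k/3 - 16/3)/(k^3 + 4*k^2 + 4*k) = (k - 8/3)/(k*(k + 2))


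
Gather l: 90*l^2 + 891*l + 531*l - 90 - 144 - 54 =90*l^2 + 1422*l - 288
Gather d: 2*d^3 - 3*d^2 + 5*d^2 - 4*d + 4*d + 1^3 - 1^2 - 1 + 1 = 2*d^3 + 2*d^2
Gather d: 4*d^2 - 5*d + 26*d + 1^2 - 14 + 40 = 4*d^2 + 21*d + 27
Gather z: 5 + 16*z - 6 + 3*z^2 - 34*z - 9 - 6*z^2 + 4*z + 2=-3*z^2 - 14*z - 8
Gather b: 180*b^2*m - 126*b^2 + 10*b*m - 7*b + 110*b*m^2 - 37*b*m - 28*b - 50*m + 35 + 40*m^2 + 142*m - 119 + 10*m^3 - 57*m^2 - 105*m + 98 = b^2*(180*m - 126) + b*(110*m^2 - 27*m - 35) + 10*m^3 - 17*m^2 - 13*m + 14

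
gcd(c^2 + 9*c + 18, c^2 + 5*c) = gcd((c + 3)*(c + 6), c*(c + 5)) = 1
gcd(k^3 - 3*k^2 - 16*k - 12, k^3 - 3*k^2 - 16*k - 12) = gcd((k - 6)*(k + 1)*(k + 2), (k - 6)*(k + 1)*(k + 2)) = k^3 - 3*k^2 - 16*k - 12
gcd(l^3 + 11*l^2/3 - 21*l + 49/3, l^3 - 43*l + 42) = l^2 + 6*l - 7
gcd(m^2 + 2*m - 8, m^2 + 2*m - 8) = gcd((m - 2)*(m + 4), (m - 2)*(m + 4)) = m^2 + 2*m - 8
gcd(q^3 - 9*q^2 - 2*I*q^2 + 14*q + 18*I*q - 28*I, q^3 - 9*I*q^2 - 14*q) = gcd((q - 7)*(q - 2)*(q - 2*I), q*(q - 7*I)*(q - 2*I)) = q - 2*I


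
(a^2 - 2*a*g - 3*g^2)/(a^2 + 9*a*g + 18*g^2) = (a^2 - 2*a*g - 3*g^2)/(a^2 + 9*a*g + 18*g^2)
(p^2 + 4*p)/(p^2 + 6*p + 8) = p/(p + 2)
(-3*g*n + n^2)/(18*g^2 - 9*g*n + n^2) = -n/(6*g - n)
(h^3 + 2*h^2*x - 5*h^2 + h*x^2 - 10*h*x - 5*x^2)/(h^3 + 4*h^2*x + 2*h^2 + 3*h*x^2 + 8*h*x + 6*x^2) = (h^2 + h*x - 5*h - 5*x)/(h^2 + 3*h*x + 2*h + 6*x)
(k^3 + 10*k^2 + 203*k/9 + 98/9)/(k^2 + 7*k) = k + 3 + 14/(9*k)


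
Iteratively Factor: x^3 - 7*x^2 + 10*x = (x - 5)*(x^2 - 2*x) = (x - 5)*(x - 2)*(x)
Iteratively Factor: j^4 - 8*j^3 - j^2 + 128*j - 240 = (j + 4)*(j^3 - 12*j^2 + 47*j - 60) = (j - 5)*(j + 4)*(j^2 - 7*j + 12) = (j - 5)*(j - 4)*(j + 4)*(j - 3)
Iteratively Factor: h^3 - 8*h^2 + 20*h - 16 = (h - 2)*(h^2 - 6*h + 8) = (h - 4)*(h - 2)*(h - 2)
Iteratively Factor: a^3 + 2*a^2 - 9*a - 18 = (a - 3)*(a^2 + 5*a + 6) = (a - 3)*(a + 3)*(a + 2)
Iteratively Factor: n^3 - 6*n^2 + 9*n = (n - 3)*(n^2 - 3*n) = (n - 3)^2*(n)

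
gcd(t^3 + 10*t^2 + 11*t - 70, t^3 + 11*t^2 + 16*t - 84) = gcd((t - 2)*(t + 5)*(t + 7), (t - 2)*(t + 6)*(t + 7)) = t^2 + 5*t - 14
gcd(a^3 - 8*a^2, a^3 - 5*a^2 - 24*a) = a^2 - 8*a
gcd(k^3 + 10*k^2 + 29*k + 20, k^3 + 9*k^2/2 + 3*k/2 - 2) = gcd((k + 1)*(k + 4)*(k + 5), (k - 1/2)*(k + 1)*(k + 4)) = k^2 + 5*k + 4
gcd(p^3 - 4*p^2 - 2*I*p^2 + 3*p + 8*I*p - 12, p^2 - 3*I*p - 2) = 1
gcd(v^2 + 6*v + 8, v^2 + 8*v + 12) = v + 2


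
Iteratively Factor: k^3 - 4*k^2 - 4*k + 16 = (k - 2)*(k^2 - 2*k - 8) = (k - 2)*(k + 2)*(k - 4)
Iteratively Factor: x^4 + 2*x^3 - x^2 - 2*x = (x + 2)*(x^3 - x) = (x + 1)*(x + 2)*(x^2 - x) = (x - 1)*(x + 1)*(x + 2)*(x)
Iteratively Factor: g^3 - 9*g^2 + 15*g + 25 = (g + 1)*(g^2 - 10*g + 25) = (g - 5)*(g + 1)*(g - 5)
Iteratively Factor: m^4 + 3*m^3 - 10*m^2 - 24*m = (m)*(m^3 + 3*m^2 - 10*m - 24) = m*(m + 4)*(m^2 - m - 6) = m*(m + 2)*(m + 4)*(m - 3)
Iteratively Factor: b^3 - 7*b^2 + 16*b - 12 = (b - 2)*(b^2 - 5*b + 6) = (b - 2)^2*(b - 3)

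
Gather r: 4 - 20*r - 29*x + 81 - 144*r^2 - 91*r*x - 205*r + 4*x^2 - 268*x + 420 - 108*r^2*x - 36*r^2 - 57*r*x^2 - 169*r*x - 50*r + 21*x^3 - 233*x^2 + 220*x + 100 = r^2*(-108*x - 180) + r*(-57*x^2 - 260*x - 275) + 21*x^3 - 229*x^2 - 77*x + 605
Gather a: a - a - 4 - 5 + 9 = 0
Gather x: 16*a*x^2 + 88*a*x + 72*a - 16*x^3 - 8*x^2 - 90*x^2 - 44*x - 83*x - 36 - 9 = 72*a - 16*x^3 + x^2*(16*a - 98) + x*(88*a - 127) - 45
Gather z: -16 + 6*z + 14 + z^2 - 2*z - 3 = z^2 + 4*z - 5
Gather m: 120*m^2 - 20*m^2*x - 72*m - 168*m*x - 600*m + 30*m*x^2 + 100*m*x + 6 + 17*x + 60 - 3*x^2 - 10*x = m^2*(120 - 20*x) + m*(30*x^2 - 68*x - 672) - 3*x^2 + 7*x + 66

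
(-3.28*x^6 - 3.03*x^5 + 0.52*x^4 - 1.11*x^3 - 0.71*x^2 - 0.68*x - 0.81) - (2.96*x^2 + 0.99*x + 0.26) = -3.28*x^6 - 3.03*x^5 + 0.52*x^4 - 1.11*x^3 - 3.67*x^2 - 1.67*x - 1.07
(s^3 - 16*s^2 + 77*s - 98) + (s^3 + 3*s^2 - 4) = 2*s^3 - 13*s^2 + 77*s - 102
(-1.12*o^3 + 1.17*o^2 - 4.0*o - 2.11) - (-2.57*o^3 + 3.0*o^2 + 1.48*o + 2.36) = 1.45*o^3 - 1.83*o^2 - 5.48*o - 4.47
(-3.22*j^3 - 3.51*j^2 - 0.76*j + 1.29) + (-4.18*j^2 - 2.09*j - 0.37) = -3.22*j^3 - 7.69*j^2 - 2.85*j + 0.92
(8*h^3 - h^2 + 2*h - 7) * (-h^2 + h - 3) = -8*h^5 + 9*h^4 - 27*h^3 + 12*h^2 - 13*h + 21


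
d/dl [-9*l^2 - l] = -18*l - 1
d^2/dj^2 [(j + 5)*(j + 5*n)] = 2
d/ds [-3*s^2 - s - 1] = -6*s - 1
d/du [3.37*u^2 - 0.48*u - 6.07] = 6.74*u - 0.48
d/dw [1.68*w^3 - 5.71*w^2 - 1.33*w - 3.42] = 5.04*w^2 - 11.42*w - 1.33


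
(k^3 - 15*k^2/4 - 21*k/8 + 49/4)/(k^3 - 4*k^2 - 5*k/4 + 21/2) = (4*k + 7)/(2*(2*k + 3))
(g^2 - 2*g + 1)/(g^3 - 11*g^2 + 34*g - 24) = (g - 1)/(g^2 - 10*g + 24)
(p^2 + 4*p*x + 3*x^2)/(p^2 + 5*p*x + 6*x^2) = (p + x)/(p + 2*x)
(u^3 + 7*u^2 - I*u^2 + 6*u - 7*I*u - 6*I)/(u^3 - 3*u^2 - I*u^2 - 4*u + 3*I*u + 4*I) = (u + 6)/(u - 4)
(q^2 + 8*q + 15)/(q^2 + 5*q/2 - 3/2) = 2*(q + 5)/(2*q - 1)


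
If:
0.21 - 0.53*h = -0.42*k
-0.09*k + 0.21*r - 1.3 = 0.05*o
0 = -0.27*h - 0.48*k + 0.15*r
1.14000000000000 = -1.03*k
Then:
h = -0.48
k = -1.11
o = -42.52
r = -4.41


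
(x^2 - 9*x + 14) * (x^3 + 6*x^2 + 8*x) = x^5 - 3*x^4 - 32*x^3 + 12*x^2 + 112*x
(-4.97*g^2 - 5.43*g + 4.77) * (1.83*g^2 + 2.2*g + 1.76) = -9.0951*g^4 - 20.8709*g^3 - 11.9641*g^2 + 0.937200000000001*g + 8.3952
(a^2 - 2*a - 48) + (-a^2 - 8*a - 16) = -10*a - 64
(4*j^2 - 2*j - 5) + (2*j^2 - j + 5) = 6*j^2 - 3*j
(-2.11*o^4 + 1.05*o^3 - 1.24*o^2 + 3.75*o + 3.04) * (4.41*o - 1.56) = -9.3051*o^5 + 7.9221*o^4 - 7.1064*o^3 + 18.4719*o^2 + 7.5564*o - 4.7424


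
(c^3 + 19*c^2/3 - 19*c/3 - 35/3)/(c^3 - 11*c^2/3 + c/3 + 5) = (c + 7)/(c - 3)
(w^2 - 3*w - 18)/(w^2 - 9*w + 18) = (w + 3)/(w - 3)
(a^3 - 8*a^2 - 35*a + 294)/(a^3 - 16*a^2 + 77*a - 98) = (a + 6)/(a - 2)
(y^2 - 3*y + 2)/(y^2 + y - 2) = (y - 2)/(y + 2)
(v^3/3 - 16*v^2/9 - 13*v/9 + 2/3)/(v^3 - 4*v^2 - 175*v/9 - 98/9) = (-3*v^3 + 16*v^2 + 13*v - 6)/(-9*v^3 + 36*v^2 + 175*v + 98)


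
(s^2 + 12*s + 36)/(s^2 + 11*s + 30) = (s + 6)/(s + 5)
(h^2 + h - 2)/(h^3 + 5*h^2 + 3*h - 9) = (h + 2)/(h^2 + 6*h + 9)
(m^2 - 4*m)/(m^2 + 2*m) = (m - 4)/(m + 2)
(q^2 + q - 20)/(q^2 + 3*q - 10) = (q - 4)/(q - 2)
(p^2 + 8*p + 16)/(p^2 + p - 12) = (p + 4)/(p - 3)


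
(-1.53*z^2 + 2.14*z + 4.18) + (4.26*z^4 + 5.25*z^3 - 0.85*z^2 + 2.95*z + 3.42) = 4.26*z^4 + 5.25*z^3 - 2.38*z^2 + 5.09*z + 7.6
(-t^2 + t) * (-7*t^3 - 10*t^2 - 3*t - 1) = 7*t^5 + 3*t^4 - 7*t^3 - 2*t^2 - t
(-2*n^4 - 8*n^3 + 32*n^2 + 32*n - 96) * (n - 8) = -2*n^5 + 8*n^4 + 96*n^3 - 224*n^2 - 352*n + 768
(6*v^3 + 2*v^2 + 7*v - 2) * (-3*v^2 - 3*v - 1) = -18*v^5 - 24*v^4 - 33*v^3 - 17*v^2 - v + 2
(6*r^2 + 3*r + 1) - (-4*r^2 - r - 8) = 10*r^2 + 4*r + 9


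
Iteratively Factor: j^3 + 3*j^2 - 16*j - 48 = (j - 4)*(j^2 + 7*j + 12) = (j - 4)*(j + 4)*(j + 3)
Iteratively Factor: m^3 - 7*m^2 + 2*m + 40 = (m - 5)*(m^2 - 2*m - 8) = (m - 5)*(m + 2)*(m - 4)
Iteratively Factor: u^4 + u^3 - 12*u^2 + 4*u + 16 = (u + 4)*(u^3 - 3*u^2 + 4) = (u + 1)*(u + 4)*(u^2 - 4*u + 4) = (u - 2)*(u + 1)*(u + 4)*(u - 2)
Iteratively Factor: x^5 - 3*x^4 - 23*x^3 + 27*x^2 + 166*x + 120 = (x - 5)*(x^4 + 2*x^3 - 13*x^2 - 38*x - 24) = (x - 5)*(x + 1)*(x^3 + x^2 - 14*x - 24) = (x - 5)*(x + 1)*(x + 3)*(x^2 - 2*x - 8) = (x - 5)*(x + 1)*(x + 2)*(x + 3)*(x - 4)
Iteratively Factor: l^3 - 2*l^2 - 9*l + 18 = (l - 3)*(l^2 + l - 6) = (l - 3)*(l - 2)*(l + 3)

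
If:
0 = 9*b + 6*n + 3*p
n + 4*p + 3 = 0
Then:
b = 7*p/3 + 2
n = -4*p - 3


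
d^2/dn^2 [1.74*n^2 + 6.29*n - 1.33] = 3.48000000000000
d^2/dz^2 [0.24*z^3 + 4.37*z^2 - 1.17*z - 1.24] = 1.44*z + 8.74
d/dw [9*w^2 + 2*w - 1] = 18*w + 2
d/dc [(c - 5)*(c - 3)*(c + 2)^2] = 4*c^3 - 12*c^2 - 26*c + 28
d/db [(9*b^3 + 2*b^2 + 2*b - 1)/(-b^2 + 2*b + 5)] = 3*(-3*b^4 + 12*b^3 + 47*b^2 + 6*b + 4)/(b^4 - 4*b^3 - 6*b^2 + 20*b + 25)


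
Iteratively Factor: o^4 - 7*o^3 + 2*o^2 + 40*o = (o - 5)*(o^3 - 2*o^2 - 8*o) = (o - 5)*(o - 4)*(o^2 + 2*o) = (o - 5)*(o - 4)*(o + 2)*(o)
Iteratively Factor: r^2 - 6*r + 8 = (r - 4)*(r - 2)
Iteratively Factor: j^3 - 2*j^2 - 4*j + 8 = (j - 2)*(j^2 - 4) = (j - 2)*(j + 2)*(j - 2)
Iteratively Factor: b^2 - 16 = (b - 4)*(b + 4)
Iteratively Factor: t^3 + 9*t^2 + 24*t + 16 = (t + 4)*(t^2 + 5*t + 4) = (t + 1)*(t + 4)*(t + 4)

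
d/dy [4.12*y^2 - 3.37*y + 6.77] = 8.24*y - 3.37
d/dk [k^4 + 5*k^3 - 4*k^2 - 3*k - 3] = 4*k^3 + 15*k^2 - 8*k - 3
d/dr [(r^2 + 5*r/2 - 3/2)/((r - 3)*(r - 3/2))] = 2*(-14*r^2 + 24*r + 9)/(4*r^4 - 36*r^3 + 117*r^2 - 162*r + 81)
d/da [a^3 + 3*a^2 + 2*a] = 3*a^2 + 6*a + 2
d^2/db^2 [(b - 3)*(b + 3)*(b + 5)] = 6*b + 10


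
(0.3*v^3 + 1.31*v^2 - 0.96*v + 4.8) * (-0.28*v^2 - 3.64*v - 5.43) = -0.084*v^5 - 1.4588*v^4 - 6.1286*v^3 - 4.9629*v^2 - 12.2592*v - 26.064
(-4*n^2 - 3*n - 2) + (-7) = -4*n^2 - 3*n - 9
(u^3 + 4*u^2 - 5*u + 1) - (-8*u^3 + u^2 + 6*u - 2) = 9*u^3 + 3*u^2 - 11*u + 3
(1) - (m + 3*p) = -m - 3*p + 1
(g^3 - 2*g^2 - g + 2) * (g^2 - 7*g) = g^5 - 9*g^4 + 13*g^3 + 9*g^2 - 14*g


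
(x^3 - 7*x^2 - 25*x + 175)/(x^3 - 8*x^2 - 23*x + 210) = (x - 5)/(x - 6)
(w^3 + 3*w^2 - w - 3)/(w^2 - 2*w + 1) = (w^2 + 4*w + 3)/(w - 1)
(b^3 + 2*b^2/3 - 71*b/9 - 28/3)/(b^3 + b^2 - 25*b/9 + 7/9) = (3*b^2 - 5*b - 12)/(3*b^2 - 4*b + 1)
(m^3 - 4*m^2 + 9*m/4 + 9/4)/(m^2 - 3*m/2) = m - 5/2 - 3/(2*m)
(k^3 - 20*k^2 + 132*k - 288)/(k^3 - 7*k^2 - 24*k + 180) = (k - 8)/(k + 5)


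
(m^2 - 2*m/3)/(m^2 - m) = (m - 2/3)/(m - 1)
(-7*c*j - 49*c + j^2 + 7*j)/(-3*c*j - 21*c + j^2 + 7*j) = (7*c - j)/(3*c - j)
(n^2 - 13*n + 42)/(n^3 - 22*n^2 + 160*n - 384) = (n - 7)/(n^2 - 16*n + 64)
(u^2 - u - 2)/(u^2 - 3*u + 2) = (u + 1)/(u - 1)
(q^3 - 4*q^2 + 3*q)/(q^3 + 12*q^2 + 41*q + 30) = q*(q^2 - 4*q + 3)/(q^3 + 12*q^2 + 41*q + 30)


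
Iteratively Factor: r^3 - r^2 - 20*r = (r + 4)*(r^2 - 5*r) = (r - 5)*(r + 4)*(r)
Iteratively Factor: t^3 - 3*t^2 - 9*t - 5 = (t - 5)*(t^2 + 2*t + 1) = (t - 5)*(t + 1)*(t + 1)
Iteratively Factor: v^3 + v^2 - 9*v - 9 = (v + 3)*(v^2 - 2*v - 3) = (v + 1)*(v + 3)*(v - 3)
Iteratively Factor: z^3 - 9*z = (z - 3)*(z^2 + 3*z) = (z - 3)*(z + 3)*(z)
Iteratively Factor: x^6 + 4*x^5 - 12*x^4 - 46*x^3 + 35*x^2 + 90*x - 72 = (x - 3)*(x^5 + 7*x^4 + 9*x^3 - 19*x^2 - 22*x + 24) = (x - 3)*(x + 4)*(x^4 + 3*x^3 - 3*x^2 - 7*x + 6) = (x - 3)*(x - 1)*(x + 4)*(x^3 + 4*x^2 + x - 6) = (x - 3)*(x - 1)*(x + 2)*(x + 4)*(x^2 + 2*x - 3) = (x - 3)*(x - 1)*(x + 2)*(x + 3)*(x + 4)*(x - 1)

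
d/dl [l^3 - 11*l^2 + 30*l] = 3*l^2 - 22*l + 30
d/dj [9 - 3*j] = -3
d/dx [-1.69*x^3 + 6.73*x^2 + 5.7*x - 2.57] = -5.07*x^2 + 13.46*x + 5.7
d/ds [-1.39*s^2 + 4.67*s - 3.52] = 4.67 - 2.78*s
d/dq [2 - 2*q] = -2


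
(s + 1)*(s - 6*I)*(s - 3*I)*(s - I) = s^4 + s^3 - 10*I*s^3 - 27*s^2 - 10*I*s^2 - 27*s + 18*I*s + 18*I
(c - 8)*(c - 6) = c^2 - 14*c + 48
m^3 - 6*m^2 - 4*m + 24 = (m - 6)*(m - 2)*(m + 2)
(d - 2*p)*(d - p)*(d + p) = d^3 - 2*d^2*p - d*p^2 + 2*p^3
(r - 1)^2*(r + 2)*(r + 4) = r^4 + 4*r^3 - 3*r^2 - 10*r + 8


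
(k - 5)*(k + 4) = k^2 - k - 20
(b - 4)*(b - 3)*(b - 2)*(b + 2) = b^4 - 7*b^3 + 8*b^2 + 28*b - 48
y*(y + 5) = y^2 + 5*y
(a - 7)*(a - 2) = a^2 - 9*a + 14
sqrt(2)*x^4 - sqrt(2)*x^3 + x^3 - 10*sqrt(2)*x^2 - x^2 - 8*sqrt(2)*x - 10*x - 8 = (x - 4)*(x + 2)*(x + sqrt(2)/2)*(sqrt(2)*x + sqrt(2))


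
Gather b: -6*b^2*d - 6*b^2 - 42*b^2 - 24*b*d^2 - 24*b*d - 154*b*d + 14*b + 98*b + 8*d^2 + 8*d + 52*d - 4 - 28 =b^2*(-6*d - 48) + b*(-24*d^2 - 178*d + 112) + 8*d^2 + 60*d - 32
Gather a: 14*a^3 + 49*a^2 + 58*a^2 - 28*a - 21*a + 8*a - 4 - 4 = 14*a^3 + 107*a^2 - 41*a - 8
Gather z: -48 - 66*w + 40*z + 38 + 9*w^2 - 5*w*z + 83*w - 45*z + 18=9*w^2 + 17*w + z*(-5*w - 5) + 8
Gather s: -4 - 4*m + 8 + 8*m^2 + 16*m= 8*m^2 + 12*m + 4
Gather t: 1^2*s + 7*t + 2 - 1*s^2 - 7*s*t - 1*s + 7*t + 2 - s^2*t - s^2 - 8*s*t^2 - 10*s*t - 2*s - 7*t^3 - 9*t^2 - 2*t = -2*s^2 - 2*s - 7*t^3 + t^2*(-8*s - 9) + t*(-s^2 - 17*s + 12) + 4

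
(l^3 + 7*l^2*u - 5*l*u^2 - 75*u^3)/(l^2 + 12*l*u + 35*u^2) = (l^2 + 2*l*u - 15*u^2)/(l + 7*u)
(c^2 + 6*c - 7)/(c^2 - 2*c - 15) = (-c^2 - 6*c + 7)/(-c^2 + 2*c + 15)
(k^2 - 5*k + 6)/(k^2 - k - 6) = (k - 2)/(k + 2)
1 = 1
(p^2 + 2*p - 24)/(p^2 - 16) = (p + 6)/(p + 4)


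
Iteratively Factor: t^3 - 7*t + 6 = (t + 3)*(t^2 - 3*t + 2) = (t - 1)*(t + 3)*(t - 2)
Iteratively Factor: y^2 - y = (y - 1)*(y)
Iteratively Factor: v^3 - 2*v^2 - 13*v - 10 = (v + 1)*(v^2 - 3*v - 10) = (v - 5)*(v + 1)*(v + 2)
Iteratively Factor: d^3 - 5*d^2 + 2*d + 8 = (d - 4)*(d^2 - d - 2) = (d - 4)*(d + 1)*(d - 2)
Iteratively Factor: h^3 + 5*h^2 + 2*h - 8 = (h - 1)*(h^2 + 6*h + 8) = (h - 1)*(h + 2)*(h + 4)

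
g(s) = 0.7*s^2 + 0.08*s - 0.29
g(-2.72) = 4.67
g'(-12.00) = -16.72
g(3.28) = 7.50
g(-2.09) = 2.60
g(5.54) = 21.64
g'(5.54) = 7.84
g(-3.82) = 9.62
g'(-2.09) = -2.85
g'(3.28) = 4.67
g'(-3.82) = -5.27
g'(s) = 1.4*s + 0.08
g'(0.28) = 0.47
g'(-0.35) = -0.41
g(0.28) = -0.21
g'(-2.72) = -3.73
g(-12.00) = 99.55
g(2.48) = 4.21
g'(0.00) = 0.08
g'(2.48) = 3.55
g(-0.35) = -0.23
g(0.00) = -0.29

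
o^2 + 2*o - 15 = (o - 3)*(o + 5)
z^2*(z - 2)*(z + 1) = z^4 - z^3 - 2*z^2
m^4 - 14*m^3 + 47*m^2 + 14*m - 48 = (m - 8)*(m - 6)*(m - 1)*(m + 1)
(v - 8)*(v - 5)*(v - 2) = v^3 - 15*v^2 + 66*v - 80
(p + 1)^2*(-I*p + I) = -I*p^3 - I*p^2 + I*p + I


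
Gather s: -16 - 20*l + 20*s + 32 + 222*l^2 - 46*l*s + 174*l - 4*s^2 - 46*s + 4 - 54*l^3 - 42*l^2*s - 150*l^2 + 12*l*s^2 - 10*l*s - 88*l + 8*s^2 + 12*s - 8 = -54*l^3 + 72*l^2 + 66*l + s^2*(12*l + 4) + s*(-42*l^2 - 56*l - 14) + 12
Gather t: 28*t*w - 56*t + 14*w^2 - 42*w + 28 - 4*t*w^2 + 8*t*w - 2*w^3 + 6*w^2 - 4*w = t*(-4*w^2 + 36*w - 56) - 2*w^3 + 20*w^2 - 46*w + 28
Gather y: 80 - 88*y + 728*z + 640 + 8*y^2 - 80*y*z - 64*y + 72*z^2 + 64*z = 8*y^2 + y*(-80*z - 152) + 72*z^2 + 792*z + 720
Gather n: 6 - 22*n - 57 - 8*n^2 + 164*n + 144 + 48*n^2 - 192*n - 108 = 40*n^2 - 50*n - 15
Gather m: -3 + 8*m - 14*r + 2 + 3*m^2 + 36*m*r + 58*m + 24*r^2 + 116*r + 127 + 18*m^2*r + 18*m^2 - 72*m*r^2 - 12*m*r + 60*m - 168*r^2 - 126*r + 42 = m^2*(18*r + 21) + m*(-72*r^2 + 24*r + 126) - 144*r^2 - 24*r + 168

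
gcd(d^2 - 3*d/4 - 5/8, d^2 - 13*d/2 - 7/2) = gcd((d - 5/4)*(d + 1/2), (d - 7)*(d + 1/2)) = d + 1/2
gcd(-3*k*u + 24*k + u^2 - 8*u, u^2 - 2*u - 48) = u - 8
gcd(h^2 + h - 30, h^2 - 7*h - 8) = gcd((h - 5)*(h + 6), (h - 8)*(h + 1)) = 1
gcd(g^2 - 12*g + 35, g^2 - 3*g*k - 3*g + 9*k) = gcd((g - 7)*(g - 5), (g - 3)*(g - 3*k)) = 1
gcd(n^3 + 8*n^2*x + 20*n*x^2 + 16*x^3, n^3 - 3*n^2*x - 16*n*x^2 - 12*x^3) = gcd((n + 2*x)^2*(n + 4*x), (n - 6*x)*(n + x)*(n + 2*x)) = n + 2*x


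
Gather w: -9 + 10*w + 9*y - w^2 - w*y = -w^2 + w*(10 - y) + 9*y - 9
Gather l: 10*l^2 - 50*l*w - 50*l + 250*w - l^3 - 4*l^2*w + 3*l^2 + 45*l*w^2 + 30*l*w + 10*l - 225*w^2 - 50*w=-l^3 + l^2*(13 - 4*w) + l*(45*w^2 - 20*w - 40) - 225*w^2 + 200*w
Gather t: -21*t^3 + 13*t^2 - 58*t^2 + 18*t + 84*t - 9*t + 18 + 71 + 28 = -21*t^3 - 45*t^2 + 93*t + 117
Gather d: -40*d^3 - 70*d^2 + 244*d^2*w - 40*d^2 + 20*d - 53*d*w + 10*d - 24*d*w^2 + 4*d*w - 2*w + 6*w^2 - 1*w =-40*d^3 + d^2*(244*w - 110) + d*(-24*w^2 - 49*w + 30) + 6*w^2 - 3*w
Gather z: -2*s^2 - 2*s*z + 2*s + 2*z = -2*s^2 + 2*s + z*(2 - 2*s)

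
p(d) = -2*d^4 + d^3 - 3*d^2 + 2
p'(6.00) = -1656.00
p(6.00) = -2482.00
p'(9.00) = -5643.00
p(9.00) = -12634.00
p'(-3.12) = 290.89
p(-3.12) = -247.09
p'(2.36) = -102.61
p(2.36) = -63.61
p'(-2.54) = 165.69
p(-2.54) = -116.99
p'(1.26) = -18.80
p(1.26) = -5.80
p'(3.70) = -386.35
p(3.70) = -363.25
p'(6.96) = -2593.66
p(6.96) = -4499.35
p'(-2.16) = 107.58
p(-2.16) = -65.61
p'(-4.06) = 609.20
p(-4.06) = -657.79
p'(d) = -8*d^3 + 3*d^2 - 6*d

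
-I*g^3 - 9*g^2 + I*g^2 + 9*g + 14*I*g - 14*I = (g - 7*I)*(g - 2*I)*(-I*g + I)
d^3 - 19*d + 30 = (d - 3)*(d - 2)*(d + 5)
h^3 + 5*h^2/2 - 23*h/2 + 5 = (h - 2)*(h - 1/2)*(h + 5)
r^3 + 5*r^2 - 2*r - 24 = (r - 2)*(r + 3)*(r + 4)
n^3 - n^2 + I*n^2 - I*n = n*(n - 1)*(n + I)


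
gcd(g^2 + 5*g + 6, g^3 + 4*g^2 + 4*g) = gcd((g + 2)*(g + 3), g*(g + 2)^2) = g + 2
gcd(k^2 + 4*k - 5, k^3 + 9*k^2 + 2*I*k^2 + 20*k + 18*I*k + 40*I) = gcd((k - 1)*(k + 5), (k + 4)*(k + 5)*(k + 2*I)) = k + 5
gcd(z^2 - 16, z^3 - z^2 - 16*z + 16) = z^2 - 16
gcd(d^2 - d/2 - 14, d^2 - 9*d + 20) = d - 4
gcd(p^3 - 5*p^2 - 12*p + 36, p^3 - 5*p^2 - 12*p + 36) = p^3 - 5*p^2 - 12*p + 36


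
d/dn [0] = 0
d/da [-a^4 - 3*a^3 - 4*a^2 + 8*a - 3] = -4*a^3 - 9*a^2 - 8*a + 8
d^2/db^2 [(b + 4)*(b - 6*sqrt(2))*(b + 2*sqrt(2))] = 6*b - 8*sqrt(2) + 8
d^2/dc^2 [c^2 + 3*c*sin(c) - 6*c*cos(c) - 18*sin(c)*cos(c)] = -3*c*sin(c) + 6*c*cos(c) + 12*sin(c) + 36*sin(2*c) + 6*cos(c) + 2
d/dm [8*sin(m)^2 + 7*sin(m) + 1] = (16*sin(m) + 7)*cos(m)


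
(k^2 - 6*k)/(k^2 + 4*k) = (k - 6)/(k + 4)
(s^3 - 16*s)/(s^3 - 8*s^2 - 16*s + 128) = s/(s - 8)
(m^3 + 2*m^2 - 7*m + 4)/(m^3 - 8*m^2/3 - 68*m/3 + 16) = 3*(m^2 - 2*m + 1)/(3*m^2 - 20*m + 12)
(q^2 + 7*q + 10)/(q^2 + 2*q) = (q + 5)/q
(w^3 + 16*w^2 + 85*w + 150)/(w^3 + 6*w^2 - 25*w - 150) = (w + 5)/(w - 5)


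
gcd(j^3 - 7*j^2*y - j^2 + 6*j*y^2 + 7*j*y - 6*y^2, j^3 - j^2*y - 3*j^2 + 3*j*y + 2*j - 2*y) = -j^2 + j*y + j - y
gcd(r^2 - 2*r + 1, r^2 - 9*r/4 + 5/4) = r - 1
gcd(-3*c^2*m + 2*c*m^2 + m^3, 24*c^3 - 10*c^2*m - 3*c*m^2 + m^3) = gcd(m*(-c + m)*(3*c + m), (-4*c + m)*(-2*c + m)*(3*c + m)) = 3*c + m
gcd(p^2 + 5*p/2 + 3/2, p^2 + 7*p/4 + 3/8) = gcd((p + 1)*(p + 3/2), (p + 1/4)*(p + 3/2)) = p + 3/2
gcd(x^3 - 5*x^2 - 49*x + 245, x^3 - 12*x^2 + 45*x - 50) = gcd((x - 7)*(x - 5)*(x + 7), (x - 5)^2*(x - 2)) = x - 5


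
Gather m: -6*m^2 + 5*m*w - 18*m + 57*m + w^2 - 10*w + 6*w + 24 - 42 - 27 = -6*m^2 + m*(5*w + 39) + w^2 - 4*w - 45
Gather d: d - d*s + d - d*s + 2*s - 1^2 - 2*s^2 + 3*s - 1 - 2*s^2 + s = d*(2 - 2*s) - 4*s^2 + 6*s - 2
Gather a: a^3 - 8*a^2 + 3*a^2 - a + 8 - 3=a^3 - 5*a^2 - a + 5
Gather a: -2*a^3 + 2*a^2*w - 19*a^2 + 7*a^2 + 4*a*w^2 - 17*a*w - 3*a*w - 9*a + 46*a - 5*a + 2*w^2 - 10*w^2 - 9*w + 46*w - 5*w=-2*a^3 + a^2*(2*w - 12) + a*(4*w^2 - 20*w + 32) - 8*w^2 + 32*w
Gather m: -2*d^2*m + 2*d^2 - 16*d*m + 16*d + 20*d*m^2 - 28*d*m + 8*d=2*d^2 + 20*d*m^2 + 24*d + m*(-2*d^2 - 44*d)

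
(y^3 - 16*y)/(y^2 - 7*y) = (y^2 - 16)/(y - 7)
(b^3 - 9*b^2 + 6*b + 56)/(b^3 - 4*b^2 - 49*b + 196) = (b + 2)/(b + 7)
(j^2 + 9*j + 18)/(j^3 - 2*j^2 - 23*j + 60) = (j^2 + 9*j + 18)/(j^3 - 2*j^2 - 23*j + 60)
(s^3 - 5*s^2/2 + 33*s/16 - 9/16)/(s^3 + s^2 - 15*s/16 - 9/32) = 2*(4*s^2 - 7*s + 3)/(8*s^2 + 14*s + 3)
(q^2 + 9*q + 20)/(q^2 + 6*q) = (q^2 + 9*q + 20)/(q*(q + 6))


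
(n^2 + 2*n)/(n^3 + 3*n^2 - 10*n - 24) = n/(n^2 + n - 12)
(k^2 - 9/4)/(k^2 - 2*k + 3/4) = (2*k + 3)/(2*k - 1)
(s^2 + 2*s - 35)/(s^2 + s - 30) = (s + 7)/(s + 6)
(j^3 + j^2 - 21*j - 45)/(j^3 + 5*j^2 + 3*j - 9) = (j - 5)/(j - 1)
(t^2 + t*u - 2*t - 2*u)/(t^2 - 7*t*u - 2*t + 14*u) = (t + u)/(t - 7*u)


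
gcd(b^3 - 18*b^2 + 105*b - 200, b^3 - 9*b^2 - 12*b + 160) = b^2 - 13*b + 40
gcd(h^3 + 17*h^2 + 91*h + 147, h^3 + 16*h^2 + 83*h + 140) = h + 7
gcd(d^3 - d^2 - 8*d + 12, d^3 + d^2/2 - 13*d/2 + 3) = d^2 + d - 6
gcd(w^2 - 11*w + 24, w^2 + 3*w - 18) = w - 3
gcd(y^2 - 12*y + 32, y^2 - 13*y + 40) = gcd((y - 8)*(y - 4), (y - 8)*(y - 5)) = y - 8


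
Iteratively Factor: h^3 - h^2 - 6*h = (h + 2)*(h^2 - 3*h) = (h - 3)*(h + 2)*(h)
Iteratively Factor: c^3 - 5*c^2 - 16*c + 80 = (c - 5)*(c^2 - 16) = (c - 5)*(c - 4)*(c + 4)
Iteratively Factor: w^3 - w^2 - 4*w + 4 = (w + 2)*(w^2 - 3*w + 2) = (w - 1)*(w + 2)*(w - 2)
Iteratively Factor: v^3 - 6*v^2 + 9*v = (v - 3)*(v^2 - 3*v) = v*(v - 3)*(v - 3)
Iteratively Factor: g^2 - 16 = (g - 4)*(g + 4)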